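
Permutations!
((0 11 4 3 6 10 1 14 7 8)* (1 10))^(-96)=(0 3 14)(1 8 4)(6 7 11)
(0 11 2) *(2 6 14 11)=(0 2)(6 14 11)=[2, 1, 0, 3, 4, 5, 14, 7, 8, 9, 10, 6, 12, 13, 11]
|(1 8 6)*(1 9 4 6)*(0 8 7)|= 12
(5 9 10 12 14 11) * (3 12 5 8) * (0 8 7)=(0 8 3 12 14 11 7)(5 9 10)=[8, 1, 2, 12, 4, 9, 6, 0, 3, 10, 5, 7, 14, 13, 11]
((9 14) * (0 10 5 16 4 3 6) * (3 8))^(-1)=(0 6 3 8 4 16 5 10)(9 14)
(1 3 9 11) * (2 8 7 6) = (1 3 9 11)(2 8 7 6) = [0, 3, 8, 9, 4, 5, 2, 6, 7, 11, 10, 1]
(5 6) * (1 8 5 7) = (1 8 5 6 7) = [0, 8, 2, 3, 4, 6, 7, 1, 5]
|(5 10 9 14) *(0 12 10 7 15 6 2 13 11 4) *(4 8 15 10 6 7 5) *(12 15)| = 42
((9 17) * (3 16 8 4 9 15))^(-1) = ((3 16 8 4 9 17 15))^(-1) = (3 15 17 9 4 8 16)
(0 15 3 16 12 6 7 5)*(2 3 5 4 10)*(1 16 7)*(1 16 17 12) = [15, 17, 3, 7, 10, 0, 16, 4, 8, 9, 2, 11, 6, 13, 14, 5, 1, 12] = (0 15 5)(1 17 12 6 16)(2 3 7 4 10)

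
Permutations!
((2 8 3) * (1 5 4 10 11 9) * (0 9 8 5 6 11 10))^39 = ((0 9 1 6 11 8 3 2 5 4))^39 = (0 4 5 2 3 8 11 6 1 9)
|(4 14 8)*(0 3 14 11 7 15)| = |(0 3 14 8 4 11 7 15)| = 8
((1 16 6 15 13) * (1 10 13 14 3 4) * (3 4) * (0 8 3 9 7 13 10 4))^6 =(0 4)(1 8)(3 16)(6 9)(7 15)(13 14)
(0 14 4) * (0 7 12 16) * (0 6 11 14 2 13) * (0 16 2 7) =(0 7 12 2 13 16 6 11 14 4) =[7, 1, 13, 3, 0, 5, 11, 12, 8, 9, 10, 14, 2, 16, 4, 15, 6]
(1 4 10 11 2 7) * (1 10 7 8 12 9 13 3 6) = (1 4 7 10 11 2 8 12 9 13 3 6) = [0, 4, 8, 6, 7, 5, 1, 10, 12, 13, 11, 2, 9, 3]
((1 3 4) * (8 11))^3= ((1 3 4)(8 11))^3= (8 11)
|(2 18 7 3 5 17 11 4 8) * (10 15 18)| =11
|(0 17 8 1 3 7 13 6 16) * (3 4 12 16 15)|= 35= |(0 17 8 1 4 12 16)(3 7 13 6 15)|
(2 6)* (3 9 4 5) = (2 6)(3 9 4 5) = [0, 1, 6, 9, 5, 3, 2, 7, 8, 4]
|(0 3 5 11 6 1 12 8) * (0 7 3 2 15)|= 24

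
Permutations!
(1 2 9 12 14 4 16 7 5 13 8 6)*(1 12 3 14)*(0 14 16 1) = (0 14 4 1 2 9 3 16 7 5 13 8 6 12) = [14, 2, 9, 16, 1, 13, 12, 5, 6, 3, 10, 11, 0, 8, 4, 15, 7]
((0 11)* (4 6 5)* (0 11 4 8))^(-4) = (11)(0 4 6 5 8)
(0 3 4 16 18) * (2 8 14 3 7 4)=[7, 1, 8, 2, 16, 5, 6, 4, 14, 9, 10, 11, 12, 13, 3, 15, 18, 17, 0]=(0 7 4 16 18)(2 8 14 3)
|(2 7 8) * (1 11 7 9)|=|(1 11 7 8 2 9)|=6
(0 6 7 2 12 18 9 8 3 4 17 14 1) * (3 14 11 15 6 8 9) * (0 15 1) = (0 8 14)(1 15 6 7 2 12 18 3 4 17 11) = [8, 15, 12, 4, 17, 5, 7, 2, 14, 9, 10, 1, 18, 13, 0, 6, 16, 11, 3]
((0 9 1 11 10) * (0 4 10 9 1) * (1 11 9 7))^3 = (0 1 11 9 7)(4 10)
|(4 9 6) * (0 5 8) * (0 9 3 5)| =|(3 5 8 9 6 4)| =6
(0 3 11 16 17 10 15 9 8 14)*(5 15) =(0 3 11 16 17 10 5 15 9 8 14) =[3, 1, 2, 11, 4, 15, 6, 7, 14, 8, 5, 16, 12, 13, 0, 9, 17, 10]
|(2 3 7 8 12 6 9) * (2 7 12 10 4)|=9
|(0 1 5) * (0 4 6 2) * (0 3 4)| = |(0 1 5)(2 3 4 6)| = 12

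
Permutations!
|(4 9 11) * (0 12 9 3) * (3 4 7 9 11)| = |(0 12 11 7 9 3)| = 6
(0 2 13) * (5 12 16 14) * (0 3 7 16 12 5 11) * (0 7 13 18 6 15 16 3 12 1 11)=[2, 11, 18, 13, 4, 5, 15, 3, 8, 9, 10, 7, 1, 12, 0, 16, 14, 17, 6]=(0 2 18 6 15 16 14)(1 11 7 3 13 12)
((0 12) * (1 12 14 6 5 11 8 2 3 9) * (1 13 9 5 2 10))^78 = (0 14 6 2 3 5 11 8 10 1 12)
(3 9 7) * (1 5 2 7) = [0, 5, 7, 9, 4, 2, 6, 3, 8, 1] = (1 5 2 7 3 9)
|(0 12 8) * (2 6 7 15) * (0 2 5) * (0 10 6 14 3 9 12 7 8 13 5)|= 30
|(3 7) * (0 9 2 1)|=|(0 9 2 1)(3 7)|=4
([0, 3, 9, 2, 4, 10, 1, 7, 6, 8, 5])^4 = [0, 8, 1, 6, 4, 5, 9, 7, 2, 3, 10]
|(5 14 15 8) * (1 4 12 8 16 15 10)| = |(1 4 12 8 5 14 10)(15 16)| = 14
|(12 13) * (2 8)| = 2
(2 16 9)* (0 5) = [5, 1, 16, 3, 4, 0, 6, 7, 8, 2, 10, 11, 12, 13, 14, 15, 9] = (0 5)(2 16 9)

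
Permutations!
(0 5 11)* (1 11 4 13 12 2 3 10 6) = (0 5 4 13 12 2 3 10 6 1 11) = [5, 11, 3, 10, 13, 4, 1, 7, 8, 9, 6, 0, 2, 12]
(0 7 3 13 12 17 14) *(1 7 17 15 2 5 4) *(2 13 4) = [17, 7, 5, 4, 1, 2, 6, 3, 8, 9, 10, 11, 15, 12, 0, 13, 16, 14] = (0 17 14)(1 7 3 4)(2 5)(12 15 13)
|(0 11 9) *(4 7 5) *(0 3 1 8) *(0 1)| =12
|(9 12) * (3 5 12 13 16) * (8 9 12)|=|(3 5 8 9 13 16)|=6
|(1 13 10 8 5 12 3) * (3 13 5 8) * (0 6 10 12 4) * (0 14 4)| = 6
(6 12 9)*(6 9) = [0, 1, 2, 3, 4, 5, 12, 7, 8, 9, 10, 11, 6] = (6 12)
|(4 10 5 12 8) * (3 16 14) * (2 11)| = |(2 11)(3 16 14)(4 10 5 12 8)| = 30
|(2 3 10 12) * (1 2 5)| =6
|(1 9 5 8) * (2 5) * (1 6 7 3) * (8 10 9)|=|(1 8 6 7 3)(2 5 10 9)|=20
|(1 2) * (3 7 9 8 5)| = |(1 2)(3 7 9 8 5)| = 10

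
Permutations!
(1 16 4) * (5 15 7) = (1 16 4)(5 15 7) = [0, 16, 2, 3, 1, 15, 6, 5, 8, 9, 10, 11, 12, 13, 14, 7, 4]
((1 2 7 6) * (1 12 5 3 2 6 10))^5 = ((1 6 12 5 3 2 7 10))^5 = (1 2 12 10 3 6 7 5)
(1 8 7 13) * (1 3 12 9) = [0, 8, 2, 12, 4, 5, 6, 13, 7, 1, 10, 11, 9, 3] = (1 8 7 13 3 12 9)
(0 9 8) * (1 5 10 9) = (0 1 5 10 9 8) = [1, 5, 2, 3, 4, 10, 6, 7, 0, 8, 9]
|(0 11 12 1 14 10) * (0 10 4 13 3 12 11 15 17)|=|(0 15 17)(1 14 4 13 3 12)|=6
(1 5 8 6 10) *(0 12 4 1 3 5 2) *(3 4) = [12, 2, 0, 5, 1, 8, 10, 7, 6, 9, 4, 11, 3] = (0 12 3 5 8 6 10 4 1 2)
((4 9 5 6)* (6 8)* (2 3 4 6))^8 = (2 4 5)(3 9 8) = ((2 3 4 9 5 8))^8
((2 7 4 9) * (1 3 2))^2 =((1 3 2 7 4 9))^2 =(1 2 4)(3 7 9)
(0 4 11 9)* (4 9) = [9, 1, 2, 3, 11, 5, 6, 7, 8, 0, 10, 4] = (0 9)(4 11)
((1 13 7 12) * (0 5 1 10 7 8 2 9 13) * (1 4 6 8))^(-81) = ((0 5 4 6 8 2 9 13 1)(7 12 10))^(-81) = (13)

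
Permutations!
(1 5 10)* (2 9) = (1 5 10)(2 9) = [0, 5, 9, 3, 4, 10, 6, 7, 8, 2, 1]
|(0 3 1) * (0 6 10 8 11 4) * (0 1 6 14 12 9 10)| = |(0 3 6)(1 14 12 9 10 8 11 4)| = 24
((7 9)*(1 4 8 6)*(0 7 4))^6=(0 1 6 8 4 9 7)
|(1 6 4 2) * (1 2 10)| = |(1 6 4 10)| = 4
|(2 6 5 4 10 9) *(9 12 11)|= |(2 6 5 4 10 12 11 9)|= 8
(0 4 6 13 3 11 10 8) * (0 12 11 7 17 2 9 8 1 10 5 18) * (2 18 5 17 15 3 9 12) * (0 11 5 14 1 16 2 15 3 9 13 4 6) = (0 6 4)(1 10 16 2 12 5 14)(3 7)(8 15 9)(11 17 18) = [6, 10, 12, 7, 0, 14, 4, 3, 15, 8, 16, 17, 5, 13, 1, 9, 2, 18, 11]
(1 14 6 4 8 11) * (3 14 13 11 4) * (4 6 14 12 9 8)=(14)(1 13 11)(3 12 9 8 6)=[0, 13, 2, 12, 4, 5, 3, 7, 6, 8, 10, 1, 9, 11, 14]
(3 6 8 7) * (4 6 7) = [0, 1, 2, 7, 6, 5, 8, 3, 4] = (3 7)(4 6 8)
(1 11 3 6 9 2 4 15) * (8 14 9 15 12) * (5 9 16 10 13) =(1 11 3 6 15)(2 4 12 8 14 16 10 13 5 9) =[0, 11, 4, 6, 12, 9, 15, 7, 14, 2, 13, 3, 8, 5, 16, 1, 10]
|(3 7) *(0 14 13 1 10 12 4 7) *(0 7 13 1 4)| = 10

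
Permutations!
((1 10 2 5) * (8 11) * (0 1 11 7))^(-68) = ((0 1 10 2 5 11 8 7))^(-68) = (0 5)(1 11)(2 7)(8 10)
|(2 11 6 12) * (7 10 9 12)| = |(2 11 6 7 10 9 12)| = 7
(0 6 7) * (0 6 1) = (0 1)(6 7) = [1, 0, 2, 3, 4, 5, 7, 6]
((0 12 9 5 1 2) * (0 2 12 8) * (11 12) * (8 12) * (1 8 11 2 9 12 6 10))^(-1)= (12)(0 8 5 9 2 1 10 6)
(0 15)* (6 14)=(0 15)(6 14)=[15, 1, 2, 3, 4, 5, 14, 7, 8, 9, 10, 11, 12, 13, 6, 0]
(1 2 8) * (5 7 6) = (1 2 8)(5 7 6) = [0, 2, 8, 3, 4, 7, 5, 6, 1]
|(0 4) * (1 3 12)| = 6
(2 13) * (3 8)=[0, 1, 13, 8, 4, 5, 6, 7, 3, 9, 10, 11, 12, 2]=(2 13)(3 8)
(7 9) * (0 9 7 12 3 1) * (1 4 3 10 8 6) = (0 9 12 10 8 6 1)(3 4) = [9, 0, 2, 4, 3, 5, 1, 7, 6, 12, 8, 11, 10]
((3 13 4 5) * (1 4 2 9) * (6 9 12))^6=((1 4 5 3 13 2 12 6 9))^6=(1 12 3)(2 5 9)(4 6 13)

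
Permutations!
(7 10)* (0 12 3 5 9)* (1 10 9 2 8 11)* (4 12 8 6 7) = [8, 10, 6, 5, 12, 2, 7, 9, 11, 0, 4, 1, 3] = (0 8 11 1 10 4 12 3 5 2 6 7 9)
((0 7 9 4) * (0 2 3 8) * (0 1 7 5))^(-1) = ((0 5)(1 7 9 4 2 3 8))^(-1) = (0 5)(1 8 3 2 4 9 7)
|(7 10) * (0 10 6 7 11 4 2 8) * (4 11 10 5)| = |(11)(0 5 4 2 8)(6 7)| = 10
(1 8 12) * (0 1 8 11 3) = (0 1 11 3)(8 12) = [1, 11, 2, 0, 4, 5, 6, 7, 12, 9, 10, 3, 8]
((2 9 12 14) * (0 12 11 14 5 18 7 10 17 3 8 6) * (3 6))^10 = ((0 12 5 18 7 10 17 6)(2 9 11 14)(3 8))^10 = (0 5 7 17)(2 11)(6 12 18 10)(9 14)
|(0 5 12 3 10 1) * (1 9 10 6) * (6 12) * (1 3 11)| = 14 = |(0 5 6 3 12 11 1)(9 10)|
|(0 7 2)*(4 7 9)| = 5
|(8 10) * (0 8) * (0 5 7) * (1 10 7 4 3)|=|(0 8 7)(1 10 5 4 3)|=15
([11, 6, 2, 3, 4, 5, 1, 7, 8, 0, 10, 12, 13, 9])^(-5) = (13)(1 6)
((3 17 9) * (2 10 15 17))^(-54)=(17)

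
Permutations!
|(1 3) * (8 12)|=|(1 3)(8 12)|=2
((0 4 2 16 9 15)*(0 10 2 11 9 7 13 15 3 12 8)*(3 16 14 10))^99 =(16)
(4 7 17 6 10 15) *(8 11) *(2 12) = (2 12)(4 7 17 6 10 15)(8 11) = [0, 1, 12, 3, 7, 5, 10, 17, 11, 9, 15, 8, 2, 13, 14, 4, 16, 6]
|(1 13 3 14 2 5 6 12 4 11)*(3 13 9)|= 10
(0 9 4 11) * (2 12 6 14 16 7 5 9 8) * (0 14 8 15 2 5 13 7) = [15, 1, 12, 3, 11, 9, 8, 13, 5, 4, 10, 14, 6, 7, 16, 2, 0] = (0 15 2 12 6 8 5 9 4 11 14 16)(7 13)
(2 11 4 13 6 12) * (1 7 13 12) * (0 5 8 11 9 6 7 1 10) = (0 5 8 11 4 12 2 9 6 10)(7 13) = [5, 1, 9, 3, 12, 8, 10, 13, 11, 6, 0, 4, 2, 7]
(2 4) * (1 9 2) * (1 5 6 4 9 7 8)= (1 7 8)(2 9)(4 5 6)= [0, 7, 9, 3, 5, 6, 4, 8, 1, 2]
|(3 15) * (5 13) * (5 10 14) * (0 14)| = |(0 14 5 13 10)(3 15)| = 10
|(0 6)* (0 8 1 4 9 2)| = 7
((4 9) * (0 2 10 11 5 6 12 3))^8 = ((0 2 10 11 5 6 12 3)(4 9))^8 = (12)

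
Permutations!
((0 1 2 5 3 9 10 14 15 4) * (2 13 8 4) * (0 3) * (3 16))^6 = ((0 1 13 8 4 16 3 9 10 14 15 2 5))^6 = (0 3 5 16 2 4 15 8 14 13 10 1 9)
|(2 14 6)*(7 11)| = 6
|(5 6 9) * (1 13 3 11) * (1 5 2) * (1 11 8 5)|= |(1 13 3 8 5 6 9 2 11)|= 9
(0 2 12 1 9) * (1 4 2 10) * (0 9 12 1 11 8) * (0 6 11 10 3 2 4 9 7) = [3, 12, 1, 2, 4, 5, 11, 0, 6, 7, 10, 8, 9] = (0 3 2 1 12 9 7)(6 11 8)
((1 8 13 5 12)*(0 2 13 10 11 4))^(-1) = ((0 2 13 5 12 1 8 10 11 4))^(-1) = (0 4 11 10 8 1 12 5 13 2)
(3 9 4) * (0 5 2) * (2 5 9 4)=(0 9 2)(3 4)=[9, 1, 0, 4, 3, 5, 6, 7, 8, 2]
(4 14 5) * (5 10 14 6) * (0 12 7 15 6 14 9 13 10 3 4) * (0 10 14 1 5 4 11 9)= (0 12 7 15 6 4 1 5 10)(3 11 9 13 14)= [12, 5, 2, 11, 1, 10, 4, 15, 8, 13, 0, 9, 7, 14, 3, 6]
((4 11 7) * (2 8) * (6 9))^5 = (2 8)(4 7 11)(6 9)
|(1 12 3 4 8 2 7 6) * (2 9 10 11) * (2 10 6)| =|(1 12 3 4 8 9 6)(2 7)(10 11)| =14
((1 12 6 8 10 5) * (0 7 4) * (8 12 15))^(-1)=(0 4 7)(1 5 10 8 15)(6 12)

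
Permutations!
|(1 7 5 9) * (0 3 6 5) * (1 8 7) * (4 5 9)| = |(0 3 6 9 8 7)(4 5)| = 6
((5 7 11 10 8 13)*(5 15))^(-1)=(5 15 13 8 10 11 7)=((5 7 11 10 8 13 15))^(-1)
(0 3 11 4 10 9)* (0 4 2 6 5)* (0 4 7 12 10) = [3, 1, 6, 11, 0, 4, 5, 12, 8, 7, 9, 2, 10] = (0 3 11 2 6 5 4)(7 12 10 9)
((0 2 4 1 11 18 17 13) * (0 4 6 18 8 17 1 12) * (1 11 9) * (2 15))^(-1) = ((0 15 2 6 18 11 8 17 13 4 12)(1 9))^(-1) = (0 12 4 13 17 8 11 18 6 2 15)(1 9)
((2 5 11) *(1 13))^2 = ((1 13)(2 5 11))^2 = (13)(2 11 5)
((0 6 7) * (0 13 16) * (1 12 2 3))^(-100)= ((0 6 7 13 16)(1 12 2 3))^(-100)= (16)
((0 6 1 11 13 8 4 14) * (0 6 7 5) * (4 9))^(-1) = ((0 7 5)(1 11 13 8 9 4 14 6))^(-1) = (0 5 7)(1 6 14 4 9 8 13 11)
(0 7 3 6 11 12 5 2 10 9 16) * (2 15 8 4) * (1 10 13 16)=(0 7 3 6 11 12 5 15 8 4 2 13 16)(1 10 9)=[7, 10, 13, 6, 2, 15, 11, 3, 4, 1, 9, 12, 5, 16, 14, 8, 0]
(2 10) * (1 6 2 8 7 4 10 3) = (1 6 2 3)(4 10 8 7) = [0, 6, 3, 1, 10, 5, 2, 4, 7, 9, 8]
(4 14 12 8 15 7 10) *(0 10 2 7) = (0 10 4 14 12 8 15)(2 7) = [10, 1, 7, 3, 14, 5, 6, 2, 15, 9, 4, 11, 8, 13, 12, 0]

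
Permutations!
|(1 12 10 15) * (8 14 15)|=|(1 12 10 8 14 15)|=6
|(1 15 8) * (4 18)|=6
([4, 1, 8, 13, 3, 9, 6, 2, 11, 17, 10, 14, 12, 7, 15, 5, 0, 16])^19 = [2, 1, 5, 11, 8, 4, 6, 15, 9, 3, 10, 17, 12, 14, 16, 0, 7, 13]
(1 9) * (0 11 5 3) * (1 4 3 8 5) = (0 11 1 9 4 3)(5 8) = [11, 9, 2, 0, 3, 8, 6, 7, 5, 4, 10, 1]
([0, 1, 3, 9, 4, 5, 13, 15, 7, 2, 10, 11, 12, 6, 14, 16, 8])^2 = [0, 1, 9, 2, 4, 5, 6, 16, 15, 3, 10, 11, 12, 13, 14, 8, 7]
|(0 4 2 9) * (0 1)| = 5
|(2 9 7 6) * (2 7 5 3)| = 4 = |(2 9 5 3)(6 7)|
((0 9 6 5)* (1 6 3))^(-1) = (0 5 6 1 3 9)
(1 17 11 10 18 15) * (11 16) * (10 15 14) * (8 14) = [0, 17, 2, 3, 4, 5, 6, 7, 14, 9, 18, 15, 12, 13, 10, 1, 11, 16, 8] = (1 17 16 11 15)(8 14 10 18)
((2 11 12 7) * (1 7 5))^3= (1 11)(2 5)(7 12)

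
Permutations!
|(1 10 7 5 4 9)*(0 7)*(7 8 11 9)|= |(0 8 11 9 1 10)(4 7 5)|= 6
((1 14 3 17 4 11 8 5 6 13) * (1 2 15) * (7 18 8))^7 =(1 18)(2 11)(3 5)(4 13)(6 17)(7 15)(8 14)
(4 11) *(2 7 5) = (2 7 5)(4 11) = [0, 1, 7, 3, 11, 2, 6, 5, 8, 9, 10, 4]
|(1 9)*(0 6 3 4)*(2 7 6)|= 6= |(0 2 7 6 3 4)(1 9)|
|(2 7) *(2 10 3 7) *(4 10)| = |(3 7 4 10)| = 4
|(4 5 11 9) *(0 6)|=|(0 6)(4 5 11 9)|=4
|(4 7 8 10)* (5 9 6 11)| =4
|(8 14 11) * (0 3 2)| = |(0 3 2)(8 14 11)| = 3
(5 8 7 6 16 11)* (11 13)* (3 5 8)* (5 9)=(3 9 5)(6 16 13 11 8 7)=[0, 1, 2, 9, 4, 3, 16, 6, 7, 5, 10, 8, 12, 11, 14, 15, 13]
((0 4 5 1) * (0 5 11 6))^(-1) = (0 6 11 4)(1 5)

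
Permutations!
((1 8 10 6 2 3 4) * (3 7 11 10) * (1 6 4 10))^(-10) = ((1 8 3 10 4 6 2 7 11))^(-10) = (1 11 7 2 6 4 10 3 8)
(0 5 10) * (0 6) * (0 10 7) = (0 5 7)(6 10) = [5, 1, 2, 3, 4, 7, 10, 0, 8, 9, 6]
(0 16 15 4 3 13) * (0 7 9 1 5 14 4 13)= [16, 5, 2, 0, 3, 14, 6, 9, 8, 1, 10, 11, 12, 7, 4, 13, 15]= (0 16 15 13 7 9 1 5 14 4 3)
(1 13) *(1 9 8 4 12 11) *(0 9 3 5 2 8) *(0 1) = (0 9 1 13 3 5 2 8 4 12 11) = [9, 13, 8, 5, 12, 2, 6, 7, 4, 1, 10, 0, 11, 3]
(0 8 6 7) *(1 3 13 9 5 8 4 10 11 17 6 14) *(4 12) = (0 12 4 10 11 17 6 7)(1 3 13 9 5 8 14) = [12, 3, 2, 13, 10, 8, 7, 0, 14, 5, 11, 17, 4, 9, 1, 15, 16, 6]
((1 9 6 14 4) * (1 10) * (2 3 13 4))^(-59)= (1 2 10 14 4 6 13 9 3)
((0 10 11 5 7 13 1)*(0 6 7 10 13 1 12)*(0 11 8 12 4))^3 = ((0 13 4)(1 6 7)(5 10 8 12 11))^3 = (13)(5 12 10 11 8)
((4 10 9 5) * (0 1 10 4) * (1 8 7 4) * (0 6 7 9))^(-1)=((0 8 9 5 6 7 4 1 10))^(-1)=(0 10 1 4 7 6 5 9 8)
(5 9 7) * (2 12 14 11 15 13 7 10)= (2 12 14 11 15 13 7 5 9 10)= [0, 1, 12, 3, 4, 9, 6, 5, 8, 10, 2, 15, 14, 7, 11, 13]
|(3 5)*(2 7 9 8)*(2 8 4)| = 4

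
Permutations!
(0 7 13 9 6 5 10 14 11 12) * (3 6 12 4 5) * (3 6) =(0 7 13 9 12)(4 5 10 14 11) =[7, 1, 2, 3, 5, 10, 6, 13, 8, 12, 14, 4, 0, 9, 11]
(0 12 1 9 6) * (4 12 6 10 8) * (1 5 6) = (0 1 9 10 8 4 12 5 6) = [1, 9, 2, 3, 12, 6, 0, 7, 4, 10, 8, 11, 5]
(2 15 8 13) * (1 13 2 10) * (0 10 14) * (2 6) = (0 10 1 13 14)(2 15 8 6) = [10, 13, 15, 3, 4, 5, 2, 7, 6, 9, 1, 11, 12, 14, 0, 8]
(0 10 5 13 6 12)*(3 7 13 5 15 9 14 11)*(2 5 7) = [10, 1, 5, 2, 4, 7, 12, 13, 8, 14, 15, 3, 0, 6, 11, 9] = (0 10 15 9 14 11 3 2 5 7 13 6 12)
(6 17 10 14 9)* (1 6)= (1 6 17 10 14 9)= [0, 6, 2, 3, 4, 5, 17, 7, 8, 1, 14, 11, 12, 13, 9, 15, 16, 10]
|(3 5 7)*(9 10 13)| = |(3 5 7)(9 10 13)| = 3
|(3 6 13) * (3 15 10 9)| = 6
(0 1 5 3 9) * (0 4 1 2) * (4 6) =[2, 5, 0, 9, 1, 3, 4, 7, 8, 6] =(0 2)(1 5 3 9 6 4)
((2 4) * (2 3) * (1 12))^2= (12)(2 3 4)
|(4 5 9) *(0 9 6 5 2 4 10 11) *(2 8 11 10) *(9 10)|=|(0 10 9 2 4 8 11)(5 6)|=14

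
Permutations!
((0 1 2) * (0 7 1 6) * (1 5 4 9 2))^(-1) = (0 6)(2 9 4 5 7)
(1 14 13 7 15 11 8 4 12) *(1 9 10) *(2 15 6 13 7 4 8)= (1 14 7 6 13 4 12 9 10)(2 15 11)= [0, 14, 15, 3, 12, 5, 13, 6, 8, 10, 1, 2, 9, 4, 7, 11]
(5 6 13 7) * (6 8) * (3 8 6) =(3 8)(5 6 13 7) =[0, 1, 2, 8, 4, 6, 13, 5, 3, 9, 10, 11, 12, 7]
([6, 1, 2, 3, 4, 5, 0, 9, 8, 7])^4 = (9)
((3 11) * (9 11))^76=(3 9 11)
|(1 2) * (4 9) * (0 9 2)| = 5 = |(0 9 4 2 1)|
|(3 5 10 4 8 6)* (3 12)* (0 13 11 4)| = |(0 13 11 4 8 6 12 3 5 10)| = 10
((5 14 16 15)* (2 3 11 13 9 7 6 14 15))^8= (2 16 14 6 7 9 13 11 3)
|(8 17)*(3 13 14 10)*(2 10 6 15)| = 14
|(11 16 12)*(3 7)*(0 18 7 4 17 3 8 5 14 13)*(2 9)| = 42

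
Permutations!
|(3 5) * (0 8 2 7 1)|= |(0 8 2 7 1)(3 5)|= 10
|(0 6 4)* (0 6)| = |(4 6)| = 2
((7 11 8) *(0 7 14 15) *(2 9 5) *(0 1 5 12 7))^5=(1 7)(2 8)(5 11)(9 14)(12 15)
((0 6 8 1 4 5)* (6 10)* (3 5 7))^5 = (0 4 10 7 6 3 8 5 1)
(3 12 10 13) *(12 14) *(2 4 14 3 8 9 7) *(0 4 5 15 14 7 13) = (0 4 7 2 5 15 14 12 10)(8 9 13) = [4, 1, 5, 3, 7, 15, 6, 2, 9, 13, 0, 11, 10, 8, 12, 14]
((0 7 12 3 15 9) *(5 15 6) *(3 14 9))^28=(15)(0 14 7 9 12)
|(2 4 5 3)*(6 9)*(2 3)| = |(2 4 5)(6 9)| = 6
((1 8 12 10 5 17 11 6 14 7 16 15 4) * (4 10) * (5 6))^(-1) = ((1 8 12 4)(5 17 11)(6 14 7 16 15 10))^(-1) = (1 4 12 8)(5 11 17)(6 10 15 16 7 14)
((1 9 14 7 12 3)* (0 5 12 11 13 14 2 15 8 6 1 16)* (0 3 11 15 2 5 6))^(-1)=(0 8 15 7 14 13 11 12 5 9 1 6)(3 16)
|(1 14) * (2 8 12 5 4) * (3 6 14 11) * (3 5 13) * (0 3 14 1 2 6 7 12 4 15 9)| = |(0 3 7 12 13 14 2 8 4 6 1 11 5 15 9)| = 15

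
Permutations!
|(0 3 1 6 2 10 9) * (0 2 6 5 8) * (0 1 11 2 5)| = 9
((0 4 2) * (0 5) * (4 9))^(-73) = ((0 9 4 2 5))^(-73) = (0 4 5 9 2)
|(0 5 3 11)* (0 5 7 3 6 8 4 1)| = |(0 7 3 11 5 6 8 4 1)| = 9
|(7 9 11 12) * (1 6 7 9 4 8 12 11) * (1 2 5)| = |(1 6 7 4 8 12 9 2 5)| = 9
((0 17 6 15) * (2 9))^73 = (0 17 6 15)(2 9) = ((0 17 6 15)(2 9))^73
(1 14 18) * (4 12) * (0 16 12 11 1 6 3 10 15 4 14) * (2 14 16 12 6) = (0 12 16 6 3 10 15 4 11 1)(2 14 18) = [12, 0, 14, 10, 11, 5, 3, 7, 8, 9, 15, 1, 16, 13, 18, 4, 6, 17, 2]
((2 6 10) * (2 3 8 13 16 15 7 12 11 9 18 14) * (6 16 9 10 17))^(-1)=((2 16 15 7 12 11 10 3 8 13 9 18 14)(6 17))^(-1)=(2 14 18 9 13 8 3 10 11 12 7 15 16)(6 17)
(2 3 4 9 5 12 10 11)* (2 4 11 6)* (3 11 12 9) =[0, 1, 11, 12, 3, 9, 2, 7, 8, 5, 6, 4, 10] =(2 11 4 3 12 10 6)(5 9)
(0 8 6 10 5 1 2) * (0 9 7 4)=(0 8 6 10 5 1 2 9 7 4)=[8, 2, 9, 3, 0, 1, 10, 4, 6, 7, 5]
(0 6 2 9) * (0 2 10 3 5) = (0 6 10 3 5)(2 9) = [6, 1, 9, 5, 4, 0, 10, 7, 8, 2, 3]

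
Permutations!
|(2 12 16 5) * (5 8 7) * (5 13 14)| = |(2 12 16 8 7 13 14 5)| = 8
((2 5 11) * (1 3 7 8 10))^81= (11)(1 3 7 8 10)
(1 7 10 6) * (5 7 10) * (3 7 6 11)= (1 10 11 3 7 5 6)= [0, 10, 2, 7, 4, 6, 1, 5, 8, 9, 11, 3]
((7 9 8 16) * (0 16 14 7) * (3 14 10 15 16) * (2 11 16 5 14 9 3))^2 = (0 11)(2 16)(3 8 15 14)(5 7 9 10)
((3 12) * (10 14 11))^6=(14)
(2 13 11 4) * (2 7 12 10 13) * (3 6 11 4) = (3 6 11)(4 7 12 10 13) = [0, 1, 2, 6, 7, 5, 11, 12, 8, 9, 13, 3, 10, 4]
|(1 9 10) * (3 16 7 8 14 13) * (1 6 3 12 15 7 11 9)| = 6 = |(3 16 11 9 10 6)(7 8 14 13 12 15)|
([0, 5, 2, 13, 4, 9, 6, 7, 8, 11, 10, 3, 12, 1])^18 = [0, 1, 2, 3, 4, 5, 6, 7, 8, 9, 10, 11, 12, 13]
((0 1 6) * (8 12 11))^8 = (0 6 1)(8 11 12)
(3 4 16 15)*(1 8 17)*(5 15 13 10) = (1 8 17)(3 4 16 13 10 5 15) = [0, 8, 2, 4, 16, 15, 6, 7, 17, 9, 5, 11, 12, 10, 14, 3, 13, 1]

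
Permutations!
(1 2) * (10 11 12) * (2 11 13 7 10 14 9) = (1 11 12 14 9 2)(7 10 13) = [0, 11, 1, 3, 4, 5, 6, 10, 8, 2, 13, 12, 14, 7, 9]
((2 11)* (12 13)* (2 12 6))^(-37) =((2 11 12 13 6))^(-37) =(2 13 11 6 12)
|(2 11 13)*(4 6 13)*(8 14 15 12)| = |(2 11 4 6 13)(8 14 15 12)| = 20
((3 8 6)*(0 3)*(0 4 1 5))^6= ((0 3 8 6 4 1 5))^6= (0 5 1 4 6 8 3)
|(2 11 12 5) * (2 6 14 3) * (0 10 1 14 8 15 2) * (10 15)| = 12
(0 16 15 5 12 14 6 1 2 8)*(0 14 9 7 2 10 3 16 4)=[4, 10, 8, 16, 0, 12, 1, 2, 14, 7, 3, 11, 9, 13, 6, 5, 15]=(0 4)(1 10 3 16 15 5 12 9 7 2 8 14 6)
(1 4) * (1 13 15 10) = [0, 4, 2, 3, 13, 5, 6, 7, 8, 9, 1, 11, 12, 15, 14, 10] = (1 4 13 15 10)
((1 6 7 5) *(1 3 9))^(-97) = ((1 6 7 5 3 9))^(-97) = (1 9 3 5 7 6)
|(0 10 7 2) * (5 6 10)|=6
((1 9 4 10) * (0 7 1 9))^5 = (0 1 7)(4 9 10)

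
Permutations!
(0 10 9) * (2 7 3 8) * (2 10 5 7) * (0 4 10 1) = (0 5 7 3 8 1)(4 10 9) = [5, 0, 2, 8, 10, 7, 6, 3, 1, 4, 9]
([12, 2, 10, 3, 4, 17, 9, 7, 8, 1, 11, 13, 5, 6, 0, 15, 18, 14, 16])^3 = (0 17 12 14 5)(1 11 9 10 6 2 13)(16 18)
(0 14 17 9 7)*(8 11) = (0 14 17 9 7)(8 11) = [14, 1, 2, 3, 4, 5, 6, 0, 11, 7, 10, 8, 12, 13, 17, 15, 16, 9]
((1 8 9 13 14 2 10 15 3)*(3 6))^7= (1 15 14 8 6 2 9 3 10 13)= ((1 8 9 13 14 2 10 15 6 3))^7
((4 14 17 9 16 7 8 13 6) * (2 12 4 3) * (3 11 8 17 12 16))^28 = (2 9 7)(3 17 16)(4 14 12) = ((2 16 7 17 9 3)(4 14 12)(6 11 8 13))^28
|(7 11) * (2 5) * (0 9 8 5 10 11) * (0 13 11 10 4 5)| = 3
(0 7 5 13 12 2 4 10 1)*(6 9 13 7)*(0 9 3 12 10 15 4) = (0 6 3 12 2)(1 9 13 10)(4 15)(5 7) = [6, 9, 0, 12, 15, 7, 3, 5, 8, 13, 1, 11, 2, 10, 14, 4]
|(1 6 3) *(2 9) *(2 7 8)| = |(1 6 3)(2 9 7 8)| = 12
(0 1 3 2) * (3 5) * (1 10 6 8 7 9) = [10, 5, 0, 2, 4, 3, 8, 9, 7, 1, 6] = (0 10 6 8 7 9 1 5 3 2)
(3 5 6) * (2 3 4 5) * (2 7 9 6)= (2 3 7 9 6 4 5)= [0, 1, 3, 7, 5, 2, 4, 9, 8, 6]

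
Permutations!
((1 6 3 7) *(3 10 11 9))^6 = (1 7 3 9 11 10 6)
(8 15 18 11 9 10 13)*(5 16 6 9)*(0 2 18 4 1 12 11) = (0 2 18)(1 12 11 5 16 6 9 10 13 8 15 4) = [2, 12, 18, 3, 1, 16, 9, 7, 15, 10, 13, 5, 11, 8, 14, 4, 6, 17, 0]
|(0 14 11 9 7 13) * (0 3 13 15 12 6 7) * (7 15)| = |(0 14 11 9)(3 13)(6 15 12)| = 12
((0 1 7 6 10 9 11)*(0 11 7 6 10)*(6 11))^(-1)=(0 6 11 1)(7 9 10)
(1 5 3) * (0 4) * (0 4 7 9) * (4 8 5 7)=(0 4 8 5 3 1 7 9)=[4, 7, 2, 1, 8, 3, 6, 9, 5, 0]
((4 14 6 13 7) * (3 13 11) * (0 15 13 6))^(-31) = ((0 15 13 7 4 14)(3 6 11))^(-31) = (0 14 4 7 13 15)(3 11 6)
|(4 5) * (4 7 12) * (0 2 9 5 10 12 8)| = 6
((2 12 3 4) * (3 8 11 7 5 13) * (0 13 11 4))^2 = ((0 13 3)(2 12 8 4)(5 11 7))^2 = (0 3 13)(2 8)(4 12)(5 7 11)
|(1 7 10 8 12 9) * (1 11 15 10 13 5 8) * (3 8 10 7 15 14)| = 6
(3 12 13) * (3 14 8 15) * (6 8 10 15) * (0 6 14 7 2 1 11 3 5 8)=[6, 11, 1, 12, 4, 8, 0, 2, 14, 9, 15, 3, 13, 7, 10, 5]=(0 6)(1 11 3 12 13 7 2)(5 8 14 10 15)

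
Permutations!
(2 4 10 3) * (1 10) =(1 10 3 2 4) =[0, 10, 4, 2, 1, 5, 6, 7, 8, 9, 3]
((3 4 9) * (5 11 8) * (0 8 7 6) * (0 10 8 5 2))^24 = (11)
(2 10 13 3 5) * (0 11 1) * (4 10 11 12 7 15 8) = (0 12 7 15 8 4 10 13 3 5 2 11 1) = [12, 0, 11, 5, 10, 2, 6, 15, 4, 9, 13, 1, 7, 3, 14, 8]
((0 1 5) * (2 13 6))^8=((0 1 5)(2 13 6))^8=(0 5 1)(2 6 13)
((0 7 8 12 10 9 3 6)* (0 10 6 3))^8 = (0 7 8 12 6 10 9)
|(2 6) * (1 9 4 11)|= 4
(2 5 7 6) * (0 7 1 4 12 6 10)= [7, 4, 5, 3, 12, 1, 2, 10, 8, 9, 0, 11, 6]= (0 7 10)(1 4 12 6 2 5)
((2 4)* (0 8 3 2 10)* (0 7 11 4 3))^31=(0 8)(2 3)(4 11 7 10)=((0 8)(2 3)(4 10 7 11))^31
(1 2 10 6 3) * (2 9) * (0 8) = (0 8)(1 9 2 10 6 3) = [8, 9, 10, 1, 4, 5, 3, 7, 0, 2, 6]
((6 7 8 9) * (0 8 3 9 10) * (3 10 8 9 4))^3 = (0 7 9 10 6)(3 4)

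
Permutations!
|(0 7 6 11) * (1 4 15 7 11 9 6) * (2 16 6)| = 4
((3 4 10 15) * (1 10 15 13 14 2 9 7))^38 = (1 14 7 13 9 10 2)(3 15 4)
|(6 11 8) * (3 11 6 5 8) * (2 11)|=|(2 11 3)(5 8)|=6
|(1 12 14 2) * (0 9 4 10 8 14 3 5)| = |(0 9 4 10 8 14 2 1 12 3 5)| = 11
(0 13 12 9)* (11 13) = (0 11 13 12 9) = [11, 1, 2, 3, 4, 5, 6, 7, 8, 0, 10, 13, 9, 12]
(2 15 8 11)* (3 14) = (2 15 8 11)(3 14) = [0, 1, 15, 14, 4, 5, 6, 7, 11, 9, 10, 2, 12, 13, 3, 8]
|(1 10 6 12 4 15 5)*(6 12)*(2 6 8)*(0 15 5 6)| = |(0 15 6 8 2)(1 10 12 4 5)| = 5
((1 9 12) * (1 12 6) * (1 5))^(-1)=(12)(1 5 6 9)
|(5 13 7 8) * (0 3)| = 4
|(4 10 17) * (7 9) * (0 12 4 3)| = 6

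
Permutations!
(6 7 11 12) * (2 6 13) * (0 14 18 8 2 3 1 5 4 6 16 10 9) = (0 14 18 8 2 16 10 9)(1 5 4 6 7 11 12 13 3) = [14, 5, 16, 1, 6, 4, 7, 11, 2, 0, 9, 12, 13, 3, 18, 15, 10, 17, 8]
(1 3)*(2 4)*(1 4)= [0, 3, 1, 4, 2]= (1 3 4 2)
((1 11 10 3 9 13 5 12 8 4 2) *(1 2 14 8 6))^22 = ((1 11 10 3 9 13 5 12 6)(4 14 8))^22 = (1 9 6 3 12 10 5 11 13)(4 14 8)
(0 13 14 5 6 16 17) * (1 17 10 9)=(0 13 14 5 6 16 10 9 1 17)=[13, 17, 2, 3, 4, 6, 16, 7, 8, 1, 9, 11, 12, 14, 5, 15, 10, 0]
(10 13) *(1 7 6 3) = (1 7 6 3)(10 13) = [0, 7, 2, 1, 4, 5, 3, 6, 8, 9, 13, 11, 12, 10]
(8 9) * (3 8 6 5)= (3 8 9 6 5)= [0, 1, 2, 8, 4, 3, 5, 7, 9, 6]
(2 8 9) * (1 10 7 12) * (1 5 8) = (1 10 7 12 5 8 9 2) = [0, 10, 1, 3, 4, 8, 6, 12, 9, 2, 7, 11, 5]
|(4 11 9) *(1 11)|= 4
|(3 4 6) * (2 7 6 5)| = 6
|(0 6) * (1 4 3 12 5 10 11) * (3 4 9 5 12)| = 10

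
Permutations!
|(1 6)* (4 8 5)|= |(1 6)(4 8 5)|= 6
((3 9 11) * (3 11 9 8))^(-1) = ((11)(3 8))^(-1) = (11)(3 8)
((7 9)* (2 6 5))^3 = (7 9)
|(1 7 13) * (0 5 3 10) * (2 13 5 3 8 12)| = |(0 3 10)(1 7 5 8 12 2 13)| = 21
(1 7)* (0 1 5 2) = (0 1 7 5 2) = [1, 7, 0, 3, 4, 2, 6, 5]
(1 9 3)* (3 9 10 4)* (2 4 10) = (10)(1 2 4 3) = [0, 2, 4, 1, 3, 5, 6, 7, 8, 9, 10]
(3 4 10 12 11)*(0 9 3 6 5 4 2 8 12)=(0 9 3 2 8 12 11 6 5 4 10)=[9, 1, 8, 2, 10, 4, 5, 7, 12, 3, 0, 6, 11]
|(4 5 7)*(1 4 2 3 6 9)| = |(1 4 5 7 2 3 6 9)| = 8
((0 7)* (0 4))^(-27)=((0 7 4))^(-27)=(7)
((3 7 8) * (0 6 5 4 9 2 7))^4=(0 9 3 4 8 5 7 6 2)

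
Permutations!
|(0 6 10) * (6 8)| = |(0 8 6 10)| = 4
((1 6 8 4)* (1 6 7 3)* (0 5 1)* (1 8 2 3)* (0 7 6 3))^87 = (0 1 4)(2 7 8)(3 5 6)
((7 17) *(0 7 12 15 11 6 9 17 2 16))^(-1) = (0 16 2 7)(6 11 15 12 17 9)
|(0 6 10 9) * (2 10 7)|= 6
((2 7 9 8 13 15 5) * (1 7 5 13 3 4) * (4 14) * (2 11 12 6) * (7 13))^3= ((1 13 15 7 9 8 3 14 4)(2 5 11 12 6))^3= (1 7 3)(2 12 5 6 11)(4 15 8)(9 14 13)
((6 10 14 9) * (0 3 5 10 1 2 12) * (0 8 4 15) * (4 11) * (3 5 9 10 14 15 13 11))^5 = (15)(1 9 8 2 6 3 12)(4 11 13)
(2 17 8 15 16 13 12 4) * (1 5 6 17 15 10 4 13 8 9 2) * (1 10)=(1 5 6 17 9 2 15 16 8)(4 10)(12 13)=[0, 5, 15, 3, 10, 6, 17, 7, 1, 2, 4, 11, 13, 12, 14, 16, 8, 9]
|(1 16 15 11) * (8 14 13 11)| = 7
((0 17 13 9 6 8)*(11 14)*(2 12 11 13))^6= ((0 17 2 12 11 14 13 9 6 8))^6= (0 13 2 6 11)(8 14 17 9 12)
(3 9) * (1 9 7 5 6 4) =(1 9 3 7 5 6 4) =[0, 9, 2, 7, 1, 6, 4, 5, 8, 3]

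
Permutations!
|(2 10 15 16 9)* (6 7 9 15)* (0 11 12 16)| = 5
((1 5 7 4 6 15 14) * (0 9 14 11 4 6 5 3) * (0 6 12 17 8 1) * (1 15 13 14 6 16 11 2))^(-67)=(0 13 9 14 6)(1 5 15 11 17 3 7 2 4 8 16 12)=((0 9 6 13 14)(1 3 16 11 4 5 7 12 17 8 15 2))^(-67)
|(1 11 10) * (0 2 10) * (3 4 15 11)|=8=|(0 2 10 1 3 4 15 11)|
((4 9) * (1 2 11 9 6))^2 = (1 11 4)(2 9 6)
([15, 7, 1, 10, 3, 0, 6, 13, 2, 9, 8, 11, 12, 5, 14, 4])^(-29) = [10, 0, 5, 1, 2, 3, 6, 15, 13, 9, 7, 11, 12, 4, 14, 8]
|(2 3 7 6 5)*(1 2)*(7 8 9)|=|(1 2 3 8 9 7 6 5)|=8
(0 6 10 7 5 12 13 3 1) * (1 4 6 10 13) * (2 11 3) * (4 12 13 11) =(0 10 7 5 13 2 4 6 11 3 12 1) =[10, 0, 4, 12, 6, 13, 11, 5, 8, 9, 7, 3, 1, 2]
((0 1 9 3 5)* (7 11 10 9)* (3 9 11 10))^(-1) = ((0 1 7 10 11 3 5))^(-1) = (0 5 3 11 10 7 1)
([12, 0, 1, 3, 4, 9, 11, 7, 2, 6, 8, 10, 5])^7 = (0 8 6 12 2 11 5 1 10 9)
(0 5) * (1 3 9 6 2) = (0 5)(1 3 9 6 2) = [5, 3, 1, 9, 4, 0, 2, 7, 8, 6]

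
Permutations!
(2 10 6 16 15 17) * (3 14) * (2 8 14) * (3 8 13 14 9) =[0, 1, 10, 2, 4, 5, 16, 7, 9, 3, 6, 11, 12, 14, 8, 17, 15, 13] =(2 10 6 16 15 17 13 14 8 9 3)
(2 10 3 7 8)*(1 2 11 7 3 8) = [0, 2, 10, 3, 4, 5, 6, 1, 11, 9, 8, 7] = (1 2 10 8 11 7)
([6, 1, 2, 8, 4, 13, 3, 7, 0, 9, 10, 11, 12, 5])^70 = (13)(0 3)(6 8)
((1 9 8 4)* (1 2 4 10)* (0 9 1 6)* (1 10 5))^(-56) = (10)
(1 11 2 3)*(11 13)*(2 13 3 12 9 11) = (1 3)(2 12 9 11 13) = [0, 3, 12, 1, 4, 5, 6, 7, 8, 11, 10, 13, 9, 2]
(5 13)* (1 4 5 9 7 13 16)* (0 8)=(0 8)(1 4 5 16)(7 13 9)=[8, 4, 2, 3, 5, 16, 6, 13, 0, 7, 10, 11, 12, 9, 14, 15, 1]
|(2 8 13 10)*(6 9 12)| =|(2 8 13 10)(6 9 12)| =12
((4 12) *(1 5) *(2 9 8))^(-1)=((1 5)(2 9 8)(4 12))^(-1)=(1 5)(2 8 9)(4 12)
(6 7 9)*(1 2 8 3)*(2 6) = (1 6 7 9 2 8 3) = [0, 6, 8, 1, 4, 5, 7, 9, 3, 2]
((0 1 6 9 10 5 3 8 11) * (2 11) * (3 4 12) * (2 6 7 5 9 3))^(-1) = (0 11 2 12 4 5 7 1)(3 6 8)(9 10)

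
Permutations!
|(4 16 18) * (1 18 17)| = |(1 18 4 16 17)| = 5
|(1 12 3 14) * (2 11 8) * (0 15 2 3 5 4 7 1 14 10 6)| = |(0 15 2 11 8 3 10 6)(1 12 5 4 7)| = 40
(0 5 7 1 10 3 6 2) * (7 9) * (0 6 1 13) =(0 5 9 7 13)(1 10 3)(2 6) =[5, 10, 6, 1, 4, 9, 2, 13, 8, 7, 3, 11, 12, 0]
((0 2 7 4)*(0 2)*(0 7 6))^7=(0 4 6 7 2)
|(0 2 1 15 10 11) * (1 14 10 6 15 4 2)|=|(0 1 4 2 14 10 11)(6 15)|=14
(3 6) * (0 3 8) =(0 3 6 8) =[3, 1, 2, 6, 4, 5, 8, 7, 0]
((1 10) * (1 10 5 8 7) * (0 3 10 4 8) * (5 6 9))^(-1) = ((0 3 10 4 8 7 1 6 9 5))^(-1) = (0 5 9 6 1 7 8 4 10 3)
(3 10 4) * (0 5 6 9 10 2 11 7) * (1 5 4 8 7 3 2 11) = (0 4 2 1 5 6 9 10 8 7)(3 11) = [4, 5, 1, 11, 2, 6, 9, 0, 7, 10, 8, 3]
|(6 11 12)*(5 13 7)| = 3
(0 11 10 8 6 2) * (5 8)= (0 11 10 5 8 6 2)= [11, 1, 0, 3, 4, 8, 2, 7, 6, 9, 5, 10]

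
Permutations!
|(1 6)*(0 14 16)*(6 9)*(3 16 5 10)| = |(0 14 5 10 3 16)(1 9 6)| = 6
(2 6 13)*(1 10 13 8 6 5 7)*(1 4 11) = (1 10 13 2 5 7 4 11)(6 8) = [0, 10, 5, 3, 11, 7, 8, 4, 6, 9, 13, 1, 12, 2]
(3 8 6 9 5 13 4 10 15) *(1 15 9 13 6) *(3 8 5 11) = (1 15 8)(3 5 6 13 4 10 9 11) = [0, 15, 2, 5, 10, 6, 13, 7, 1, 11, 9, 3, 12, 4, 14, 8]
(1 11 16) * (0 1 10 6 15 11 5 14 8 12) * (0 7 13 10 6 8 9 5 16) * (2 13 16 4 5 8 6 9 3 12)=(0 1 4 5 14 3 12 7 16 9 8 2 13 10 6 15 11)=[1, 4, 13, 12, 5, 14, 15, 16, 2, 8, 6, 0, 7, 10, 3, 11, 9]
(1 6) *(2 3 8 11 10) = (1 6)(2 3 8 11 10) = [0, 6, 3, 8, 4, 5, 1, 7, 11, 9, 2, 10]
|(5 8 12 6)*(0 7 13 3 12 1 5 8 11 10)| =11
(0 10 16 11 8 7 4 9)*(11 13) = [10, 1, 2, 3, 9, 5, 6, 4, 7, 0, 16, 8, 12, 11, 14, 15, 13] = (0 10 16 13 11 8 7 4 9)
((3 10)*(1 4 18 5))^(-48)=((1 4 18 5)(3 10))^(-48)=(18)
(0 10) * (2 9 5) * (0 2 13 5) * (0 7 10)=(2 9 7 10)(5 13)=[0, 1, 9, 3, 4, 13, 6, 10, 8, 7, 2, 11, 12, 5]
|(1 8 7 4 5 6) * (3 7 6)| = 12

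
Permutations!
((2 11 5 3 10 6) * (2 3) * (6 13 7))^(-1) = (2 5 11)(3 6 7 13 10)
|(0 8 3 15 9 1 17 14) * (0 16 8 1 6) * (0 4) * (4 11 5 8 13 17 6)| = 20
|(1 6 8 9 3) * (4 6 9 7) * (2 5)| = 12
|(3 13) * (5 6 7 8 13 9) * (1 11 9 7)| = 20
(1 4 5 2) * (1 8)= (1 4 5 2 8)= [0, 4, 8, 3, 5, 2, 6, 7, 1]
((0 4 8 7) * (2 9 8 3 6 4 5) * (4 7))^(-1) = (0 7 6 3 4 8 9 2 5)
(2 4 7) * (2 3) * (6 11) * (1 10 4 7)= (1 10 4)(2 7 3)(6 11)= [0, 10, 7, 2, 1, 5, 11, 3, 8, 9, 4, 6]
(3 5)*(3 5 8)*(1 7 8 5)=[0, 7, 2, 5, 4, 1, 6, 8, 3]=(1 7 8 3 5)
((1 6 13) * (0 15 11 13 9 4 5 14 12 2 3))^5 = ((0 15 11 13 1 6 9 4 5 14 12 2 3))^5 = (0 6 12 11 4 3 1 14 15 9 2 13 5)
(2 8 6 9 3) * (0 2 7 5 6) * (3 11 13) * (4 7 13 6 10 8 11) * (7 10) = (0 2 11 6 9 4 10 8)(3 13)(5 7) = [2, 1, 11, 13, 10, 7, 9, 5, 0, 4, 8, 6, 12, 3]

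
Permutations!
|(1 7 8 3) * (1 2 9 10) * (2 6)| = 8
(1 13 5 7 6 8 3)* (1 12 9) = (1 13 5 7 6 8 3 12 9) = [0, 13, 2, 12, 4, 7, 8, 6, 3, 1, 10, 11, 9, 5]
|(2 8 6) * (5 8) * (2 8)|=2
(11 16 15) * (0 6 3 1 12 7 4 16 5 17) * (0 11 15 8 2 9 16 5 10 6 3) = [3, 12, 9, 1, 5, 17, 0, 4, 2, 16, 6, 10, 7, 13, 14, 15, 8, 11] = (0 3 1 12 7 4 5 17 11 10 6)(2 9 16 8)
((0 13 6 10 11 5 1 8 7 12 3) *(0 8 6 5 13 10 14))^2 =((0 10 11 13 5 1 6 14)(3 8 7 12))^2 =(0 11 5 6)(1 14 10 13)(3 7)(8 12)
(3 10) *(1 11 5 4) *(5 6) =(1 11 6 5 4)(3 10) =[0, 11, 2, 10, 1, 4, 5, 7, 8, 9, 3, 6]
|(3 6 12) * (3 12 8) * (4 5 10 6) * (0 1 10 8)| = |(12)(0 1 10 6)(3 4 5 8)| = 4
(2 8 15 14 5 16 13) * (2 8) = (5 16 13 8 15 14) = [0, 1, 2, 3, 4, 16, 6, 7, 15, 9, 10, 11, 12, 8, 5, 14, 13]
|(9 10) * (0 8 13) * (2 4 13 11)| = 6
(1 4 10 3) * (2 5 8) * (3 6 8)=(1 4 10 6 8 2 5 3)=[0, 4, 5, 1, 10, 3, 8, 7, 2, 9, 6]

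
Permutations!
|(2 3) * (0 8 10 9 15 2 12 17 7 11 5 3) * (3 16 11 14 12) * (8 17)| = |(0 17 7 14 12 8 10 9 15 2)(5 16 11)| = 30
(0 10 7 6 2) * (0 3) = (0 10 7 6 2 3) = [10, 1, 3, 0, 4, 5, 2, 6, 8, 9, 7]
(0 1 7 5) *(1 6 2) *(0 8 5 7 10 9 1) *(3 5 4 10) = (0 6 2)(1 3 5 8 4 10 9) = [6, 3, 0, 5, 10, 8, 2, 7, 4, 1, 9]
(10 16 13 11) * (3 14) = [0, 1, 2, 14, 4, 5, 6, 7, 8, 9, 16, 10, 12, 11, 3, 15, 13] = (3 14)(10 16 13 11)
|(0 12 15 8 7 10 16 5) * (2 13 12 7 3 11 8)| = 60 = |(0 7 10 16 5)(2 13 12 15)(3 11 8)|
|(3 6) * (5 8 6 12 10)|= |(3 12 10 5 8 6)|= 6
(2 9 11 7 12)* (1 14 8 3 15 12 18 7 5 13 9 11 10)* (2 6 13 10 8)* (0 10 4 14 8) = (0 10 1 8 3 15 12 6 13 9)(2 11 5 4 14)(7 18) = [10, 8, 11, 15, 14, 4, 13, 18, 3, 0, 1, 5, 6, 9, 2, 12, 16, 17, 7]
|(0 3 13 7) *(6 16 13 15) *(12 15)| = |(0 3 12 15 6 16 13 7)| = 8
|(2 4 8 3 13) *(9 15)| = |(2 4 8 3 13)(9 15)| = 10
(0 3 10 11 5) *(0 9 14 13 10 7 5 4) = (0 3 7 5 9 14 13 10 11 4) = [3, 1, 2, 7, 0, 9, 6, 5, 8, 14, 11, 4, 12, 10, 13]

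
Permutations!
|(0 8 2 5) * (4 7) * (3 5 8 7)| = |(0 7 4 3 5)(2 8)| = 10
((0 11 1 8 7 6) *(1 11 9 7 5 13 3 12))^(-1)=(0 6 7 9)(1 12 3 13 5 8)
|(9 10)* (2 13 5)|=|(2 13 5)(9 10)|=6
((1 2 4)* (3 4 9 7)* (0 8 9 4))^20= (9)(1 4 2)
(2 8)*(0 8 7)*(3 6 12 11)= (0 8 2 7)(3 6 12 11)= [8, 1, 7, 6, 4, 5, 12, 0, 2, 9, 10, 3, 11]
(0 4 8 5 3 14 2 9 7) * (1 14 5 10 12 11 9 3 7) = (0 4 8 10 12 11 9 1 14 2 3 5 7) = [4, 14, 3, 5, 8, 7, 6, 0, 10, 1, 12, 9, 11, 13, 2]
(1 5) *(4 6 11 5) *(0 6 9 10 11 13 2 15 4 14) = (0 6 13 2 15 4 9 10 11 5 1 14) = [6, 14, 15, 3, 9, 1, 13, 7, 8, 10, 11, 5, 12, 2, 0, 4]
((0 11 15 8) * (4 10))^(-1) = (0 8 15 11)(4 10)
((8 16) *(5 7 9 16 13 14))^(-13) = (5 7 9 16 8 13 14) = ((5 7 9 16 8 13 14))^(-13)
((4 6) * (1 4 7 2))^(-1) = (1 2 7 6 4) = ((1 4 6 7 2))^(-1)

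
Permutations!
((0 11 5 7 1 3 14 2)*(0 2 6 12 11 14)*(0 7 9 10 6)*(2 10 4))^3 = (0 14)(2 12 9 10 11 4 6 5)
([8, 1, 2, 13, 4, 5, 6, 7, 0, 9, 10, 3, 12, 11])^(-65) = (0 8)(3 13 11)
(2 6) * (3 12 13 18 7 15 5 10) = (2 6)(3 12 13 18 7 15 5 10) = [0, 1, 6, 12, 4, 10, 2, 15, 8, 9, 3, 11, 13, 18, 14, 5, 16, 17, 7]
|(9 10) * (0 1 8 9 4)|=6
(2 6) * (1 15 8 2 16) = [0, 15, 6, 3, 4, 5, 16, 7, 2, 9, 10, 11, 12, 13, 14, 8, 1] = (1 15 8 2 6 16)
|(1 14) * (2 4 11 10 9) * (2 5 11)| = |(1 14)(2 4)(5 11 10 9)| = 4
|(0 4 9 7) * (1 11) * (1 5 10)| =4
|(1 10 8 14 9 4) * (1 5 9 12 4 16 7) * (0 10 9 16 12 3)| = 35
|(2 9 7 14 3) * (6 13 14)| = 7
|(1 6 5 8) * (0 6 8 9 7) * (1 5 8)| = 6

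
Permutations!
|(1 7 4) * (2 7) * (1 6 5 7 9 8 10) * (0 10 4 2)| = |(0 10 1)(2 9 8 4 6 5 7)| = 21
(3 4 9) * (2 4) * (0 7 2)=(0 7 2 4 9 3)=[7, 1, 4, 0, 9, 5, 6, 2, 8, 3]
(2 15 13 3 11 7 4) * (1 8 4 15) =(1 8 4 2)(3 11 7 15 13) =[0, 8, 1, 11, 2, 5, 6, 15, 4, 9, 10, 7, 12, 3, 14, 13]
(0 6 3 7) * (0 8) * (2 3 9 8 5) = (0 6 9 8)(2 3 7 5) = [6, 1, 3, 7, 4, 2, 9, 5, 0, 8]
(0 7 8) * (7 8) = [8, 1, 2, 3, 4, 5, 6, 7, 0] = (0 8)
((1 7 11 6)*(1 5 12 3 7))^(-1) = (3 12 5 6 11 7)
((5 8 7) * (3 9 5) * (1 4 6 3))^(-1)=(1 7 8 5 9 3 6 4)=((1 4 6 3 9 5 8 7))^(-1)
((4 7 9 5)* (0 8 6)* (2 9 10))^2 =(0 6 8)(2 5 7)(4 10 9)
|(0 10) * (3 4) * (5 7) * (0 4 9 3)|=6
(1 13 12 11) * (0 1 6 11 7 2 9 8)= (0 1 13 12 7 2 9 8)(6 11)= [1, 13, 9, 3, 4, 5, 11, 2, 0, 8, 10, 6, 7, 12]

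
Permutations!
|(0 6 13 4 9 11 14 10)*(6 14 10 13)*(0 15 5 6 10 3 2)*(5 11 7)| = 13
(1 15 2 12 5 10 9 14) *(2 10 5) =(1 15 10 9 14)(2 12) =[0, 15, 12, 3, 4, 5, 6, 7, 8, 14, 9, 11, 2, 13, 1, 10]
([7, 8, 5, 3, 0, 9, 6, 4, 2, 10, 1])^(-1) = [4, 10, 8, 3, 7, 2, 6, 0, 1, 5, 9]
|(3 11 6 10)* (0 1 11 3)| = 5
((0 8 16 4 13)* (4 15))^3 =((0 8 16 15 4 13))^3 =(0 15)(4 8)(13 16)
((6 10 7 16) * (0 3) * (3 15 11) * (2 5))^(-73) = ((0 15 11 3)(2 5)(6 10 7 16))^(-73) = (0 3 11 15)(2 5)(6 16 7 10)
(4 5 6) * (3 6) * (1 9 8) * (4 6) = (1 9 8)(3 4 5) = [0, 9, 2, 4, 5, 3, 6, 7, 1, 8]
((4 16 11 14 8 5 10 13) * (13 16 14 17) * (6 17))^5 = (4 16)(5 17)(6 8)(10 13)(11 14) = ((4 14 8 5 10 16 11 6 17 13))^5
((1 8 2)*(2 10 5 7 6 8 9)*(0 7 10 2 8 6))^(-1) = ((0 7)(1 9 8 2)(5 10))^(-1) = (0 7)(1 2 8 9)(5 10)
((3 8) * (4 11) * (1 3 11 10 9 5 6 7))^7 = ((1 3 8 11 4 10 9 5 6 7))^7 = (1 5 4 3 6 10 8 7 9 11)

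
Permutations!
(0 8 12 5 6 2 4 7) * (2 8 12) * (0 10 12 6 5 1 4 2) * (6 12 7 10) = (0 12 1 4 10 7 6 8) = [12, 4, 2, 3, 10, 5, 8, 6, 0, 9, 7, 11, 1]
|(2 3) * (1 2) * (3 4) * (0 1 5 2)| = 4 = |(0 1)(2 4 3 5)|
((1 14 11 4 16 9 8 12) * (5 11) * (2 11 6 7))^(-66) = (1 11)(2 12)(4 14)(5 16)(6 9)(7 8)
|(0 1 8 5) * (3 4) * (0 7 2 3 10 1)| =8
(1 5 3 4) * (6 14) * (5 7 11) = (1 7 11 5 3 4)(6 14) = [0, 7, 2, 4, 1, 3, 14, 11, 8, 9, 10, 5, 12, 13, 6]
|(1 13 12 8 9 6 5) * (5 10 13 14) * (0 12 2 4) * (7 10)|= 30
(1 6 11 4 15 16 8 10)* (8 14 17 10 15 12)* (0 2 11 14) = [2, 6, 11, 3, 12, 5, 14, 7, 15, 9, 1, 4, 8, 13, 17, 16, 0, 10] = (0 2 11 4 12 8 15 16)(1 6 14 17 10)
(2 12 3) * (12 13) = [0, 1, 13, 2, 4, 5, 6, 7, 8, 9, 10, 11, 3, 12] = (2 13 12 3)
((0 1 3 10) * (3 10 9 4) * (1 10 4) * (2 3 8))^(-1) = (0 10)(1 9 3 2 8 4)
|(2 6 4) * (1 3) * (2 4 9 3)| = |(1 2 6 9 3)| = 5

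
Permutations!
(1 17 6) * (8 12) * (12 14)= (1 17 6)(8 14 12)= [0, 17, 2, 3, 4, 5, 1, 7, 14, 9, 10, 11, 8, 13, 12, 15, 16, 6]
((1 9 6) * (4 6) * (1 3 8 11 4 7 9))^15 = (11)(7 9)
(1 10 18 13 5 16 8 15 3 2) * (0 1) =(0 1 10 18 13 5 16 8 15 3 2) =[1, 10, 0, 2, 4, 16, 6, 7, 15, 9, 18, 11, 12, 5, 14, 3, 8, 17, 13]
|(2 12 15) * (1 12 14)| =|(1 12 15 2 14)| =5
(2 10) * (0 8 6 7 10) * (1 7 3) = (0 8 6 3 1 7 10 2) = [8, 7, 0, 1, 4, 5, 3, 10, 6, 9, 2]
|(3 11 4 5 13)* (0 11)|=6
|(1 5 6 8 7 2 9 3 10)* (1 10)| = |(10)(1 5 6 8 7 2 9 3)| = 8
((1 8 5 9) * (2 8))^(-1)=((1 2 8 5 9))^(-1)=(1 9 5 8 2)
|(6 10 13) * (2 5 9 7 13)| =|(2 5 9 7 13 6 10)| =7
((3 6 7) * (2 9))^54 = ((2 9)(3 6 7))^54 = (9)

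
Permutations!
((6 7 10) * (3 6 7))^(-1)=(3 6)(7 10)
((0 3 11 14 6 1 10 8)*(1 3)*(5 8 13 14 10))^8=(3 10 14)(6 11 13)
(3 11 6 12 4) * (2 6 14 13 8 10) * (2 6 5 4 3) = [0, 1, 5, 11, 2, 4, 12, 7, 10, 9, 6, 14, 3, 8, 13] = (2 5 4)(3 11 14 13 8 10 6 12)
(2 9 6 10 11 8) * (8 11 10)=(11)(2 9 6 8)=[0, 1, 9, 3, 4, 5, 8, 7, 2, 6, 10, 11]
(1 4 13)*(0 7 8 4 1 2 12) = (0 7 8 4 13 2 12) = [7, 1, 12, 3, 13, 5, 6, 8, 4, 9, 10, 11, 0, 2]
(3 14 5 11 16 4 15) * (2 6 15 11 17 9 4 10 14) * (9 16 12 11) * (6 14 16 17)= (17)(2 14 5 6 15 3)(4 9)(10 16)(11 12)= [0, 1, 14, 2, 9, 6, 15, 7, 8, 4, 16, 12, 11, 13, 5, 3, 10, 17]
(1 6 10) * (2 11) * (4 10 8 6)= (1 4 10)(2 11)(6 8)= [0, 4, 11, 3, 10, 5, 8, 7, 6, 9, 1, 2]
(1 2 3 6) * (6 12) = (1 2 3 12 6) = [0, 2, 3, 12, 4, 5, 1, 7, 8, 9, 10, 11, 6]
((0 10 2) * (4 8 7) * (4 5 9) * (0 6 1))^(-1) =(0 1 6 2 10)(4 9 5 7 8)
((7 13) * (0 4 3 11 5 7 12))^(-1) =(0 12 13 7 5 11 3 4)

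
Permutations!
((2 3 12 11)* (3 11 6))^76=(3 12 6)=((2 11)(3 12 6))^76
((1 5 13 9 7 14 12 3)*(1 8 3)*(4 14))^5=(1 4 13 12 7 5 14 9)(3 8)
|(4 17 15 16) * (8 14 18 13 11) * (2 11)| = 12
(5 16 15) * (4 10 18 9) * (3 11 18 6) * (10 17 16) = (3 11 18 9 4 17 16 15 5 10 6) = [0, 1, 2, 11, 17, 10, 3, 7, 8, 4, 6, 18, 12, 13, 14, 5, 15, 16, 9]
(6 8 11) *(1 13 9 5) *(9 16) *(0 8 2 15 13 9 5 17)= [8, 9, 15, 3, 4, 1, 2, 7, 11, 17, 10, 6, 12, 16, 14, 13, 5, 0]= (0 8 11 6 2 15 13 16 5 1 9 17)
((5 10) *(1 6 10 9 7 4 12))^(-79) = ((1 6 10 5 9 7 4 12))^(-79) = (1 6 10 5 9 7 4 12)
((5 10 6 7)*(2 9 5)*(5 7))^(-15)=((2 9 7)(5 10 6))^(-15)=(10)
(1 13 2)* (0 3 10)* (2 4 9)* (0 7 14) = (0 3 10 7 14)(1 13 4 9 2) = [3, 13, 1, 10, 9, 5, 6, 14, 8, 2, 7, 11, 12, 4, 0]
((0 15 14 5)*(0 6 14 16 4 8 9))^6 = ((0 15 16 4 8 9)(5 6 14))^6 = (16)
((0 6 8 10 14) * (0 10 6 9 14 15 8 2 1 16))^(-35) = (0 8)(1 10)(2 14)(6 9)(15 16)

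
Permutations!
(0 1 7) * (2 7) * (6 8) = (0 1 2 7)(6 8) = [1, 2, 7, 3, 4, 5, 8, 0, 6]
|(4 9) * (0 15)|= 2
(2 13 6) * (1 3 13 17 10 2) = (1 3 13 6)(2 17 10) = [0, 3, 17, 13, 4, 5, 1, 7, 8, 9, 2, 11, 12, 6, 14, 15, 16, 10]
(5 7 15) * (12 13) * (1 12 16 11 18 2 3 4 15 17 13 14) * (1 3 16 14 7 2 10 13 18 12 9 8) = (1 9 8)(2 16 11 12 7 17 18 10 13 14 3 4 15 5) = [0, 9, 16, 4, 15, 2, 6, 17, 1, 8, 13, 12, 7, 14, 3, 5, 11, 18, 10]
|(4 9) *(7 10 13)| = |(4 9)(7 10 13)| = 6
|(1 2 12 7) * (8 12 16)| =|(1 2 16 8 12 7)| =6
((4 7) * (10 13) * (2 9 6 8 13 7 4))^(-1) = (2 7 10 13 8 6 9)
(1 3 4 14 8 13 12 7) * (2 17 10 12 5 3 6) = (1 6 2 17 10 12 7)(3 4 14 8 13 5) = [0, 6, 17, 4, 14, 3, 2, 1, 13, 9, 12, 11, 7, 5, 8, 15, 16, 10]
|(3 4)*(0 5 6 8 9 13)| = 6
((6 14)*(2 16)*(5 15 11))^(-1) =((2 16)(5 15 11)(6 14))^(-1) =(2 16)(5 11 15)(6 14)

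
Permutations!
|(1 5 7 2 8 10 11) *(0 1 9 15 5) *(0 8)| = |(0 1 8 10 11 9 15 5 7 2)| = 10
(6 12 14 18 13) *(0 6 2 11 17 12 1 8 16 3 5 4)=(0 6 1 8 16 3 5 4)(2 11 17 12 14 18 13)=[6, 8, 11, 5, 0, 4, 1, 7, 16, 9, 10, 17, 14, 2, 18, 15, 3, 12, 13]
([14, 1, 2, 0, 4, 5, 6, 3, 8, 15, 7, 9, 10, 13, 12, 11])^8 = [12, 1, 2, 14, 4, 5, 6, 0, 8, 11, 3, 15, 7, 13, 10, 9]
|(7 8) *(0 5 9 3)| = 4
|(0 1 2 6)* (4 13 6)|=6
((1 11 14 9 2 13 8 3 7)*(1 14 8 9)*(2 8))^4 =((1 11 2 13 9 8 3 7 14))^4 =(1 9 14 13 7 2 3 11 8)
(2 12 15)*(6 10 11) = (2 12 15)(6 10 11) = [0, 1, 12, 3, 4, 5, 10, 7, 8, 9, 11, 6, 15, 13, 14, 2]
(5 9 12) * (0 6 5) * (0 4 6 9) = (0 9 12 4 6 5) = [9, 1, 2, 3, 6, 0, 5, 7, 8, 12, 10, 11, 4]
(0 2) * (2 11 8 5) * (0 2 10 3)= (0 11 8 5 10 3)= [11, 1, 2, 0, 4, 10, 6, 7, 5, 9, 3, 8]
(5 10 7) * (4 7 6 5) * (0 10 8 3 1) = [10, 0, 2, 1, 7, 8, 5, 4, 3, 9, 6] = (0 10 6 5 8 3 1)(4 7)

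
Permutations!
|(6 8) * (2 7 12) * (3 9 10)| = |(2 7 12)(3 9 10)(6 8)| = 6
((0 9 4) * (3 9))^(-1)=((0 3 9 4))^(-1)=(0 4 9 3)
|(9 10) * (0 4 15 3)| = 4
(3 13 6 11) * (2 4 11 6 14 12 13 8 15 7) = (2 4 11 3 8 15 7)(12 13 14) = [0, 1, 4, 8, 11, 5, 6, 2, 15, 9, 10, 3, 13, 14, 12, 7]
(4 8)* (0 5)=[5, 1, 2, 3, 8, 0, 6, 7, 4]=(0 5)(4 8)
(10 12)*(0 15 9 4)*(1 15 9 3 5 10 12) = (0 9 4)(1 15 3 5 10) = [9, 15, 2, 5, 0, 10, 6, 7, 8, 4, 1, 11, 12, 13, 14, 3]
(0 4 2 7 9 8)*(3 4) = (0 3 4 2 7 9 8) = [3, 1, 7, 4, 2, 5, 6, 9, 0, 8]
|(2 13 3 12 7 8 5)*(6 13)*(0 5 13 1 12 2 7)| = 10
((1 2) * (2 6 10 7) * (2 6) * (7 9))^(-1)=(1 2)(6 7 9 10)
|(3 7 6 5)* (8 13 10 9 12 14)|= |(3 7 6 5)(8 13 10 9 12 14)|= 12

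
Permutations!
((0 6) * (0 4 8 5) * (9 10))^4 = (10)(0 5 8 4 6)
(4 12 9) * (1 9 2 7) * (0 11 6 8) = (0 11 6 8)(1 9 4 12 2 7) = [11, 9, 7, 3, 12, 5, 8, 1, 0, 4, 10, 6, 2]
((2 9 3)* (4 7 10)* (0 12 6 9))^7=(0 12 6 9 3 2)(4 7 10)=((0 12 6 9 3 2)(4 7 10))^7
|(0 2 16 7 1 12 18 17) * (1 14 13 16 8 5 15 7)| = 13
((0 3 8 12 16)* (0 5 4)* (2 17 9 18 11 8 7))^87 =((0 3 7 2 17 9 18 11 8 12 16 5 4))^87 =(0 12 9 3 16 18 7 5 11 2 4 8 17)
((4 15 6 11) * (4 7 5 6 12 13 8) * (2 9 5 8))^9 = (2 12 4 7 6 9 13 15 8 11 5)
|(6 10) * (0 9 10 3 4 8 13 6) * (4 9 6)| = 15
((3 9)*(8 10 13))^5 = ((3 9)(8 10 13))^5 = (3 9)(8 13 10)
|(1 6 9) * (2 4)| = 6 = |(1 6 9)(2 4)|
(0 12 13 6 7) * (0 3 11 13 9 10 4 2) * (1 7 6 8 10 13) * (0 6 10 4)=[12, 7, 6, 11, 2, 5, 10, 3, 4, 13, 0, 1, 9, 8]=(0 12 9 13 8 4 2 6 10)(1 7 3 11)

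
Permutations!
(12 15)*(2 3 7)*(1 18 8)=(1 18 8)(2 3 7)(12 15)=[0, 18, 3, 7, 4, 5, 6, 2, 1, 9, 10, 11, 15, 13, 14, 12, 16, 17, 8]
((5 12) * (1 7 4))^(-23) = ((1 7 4)(5 12))^(-23) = (1 7 4)(5 12)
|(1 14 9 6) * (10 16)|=|(1 14 9 6)(10 16)|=4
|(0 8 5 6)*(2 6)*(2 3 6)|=|(0 8 5 3 6)|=5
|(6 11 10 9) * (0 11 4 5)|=|(0 11 10 9 6 4 5)|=7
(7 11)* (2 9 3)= (2 9 3)(7 11)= [0, 1, 9, 2, 4, 5, 6, 11, 8, 3, 10, 7]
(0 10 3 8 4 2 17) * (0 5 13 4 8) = (0 10 3)(2 17 5 13 4) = [10, 1, 17, 0, 2, 13, 6, 7, 8, 9, 3, 11, 12, 4, 14, 15, 16, 5]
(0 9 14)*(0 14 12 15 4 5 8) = (0 9 12 15 4 5 8) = [9, 1, 2, 3, 5, 8, 6, 7, 0, 12, 10, 11, 15, 13, 14, 4]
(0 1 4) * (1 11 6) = [11, 4, 2, 3, 0, 5, 1, 7, 8, 9, 10, 6] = (0 11 6 1 4)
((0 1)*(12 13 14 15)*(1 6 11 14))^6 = (0 13 15 11)(1 12 14 6)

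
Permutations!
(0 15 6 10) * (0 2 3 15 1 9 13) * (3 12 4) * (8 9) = (0 1 8 9 13)(2 12 4 3 15 6 10) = [1, 8, 12, 15, 3, 5, 10, 7, 9, 13, 2, 11, 4, 0, 14, 6]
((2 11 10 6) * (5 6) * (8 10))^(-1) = ((2 11 8 10 5 6))^(-1) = (2 6 5 10 8 11)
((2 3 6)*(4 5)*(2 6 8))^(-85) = (2 8 3)(4 5)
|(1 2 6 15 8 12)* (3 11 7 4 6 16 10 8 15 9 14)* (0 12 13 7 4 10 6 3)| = |(0 12 1 2 16 6 9 14)(3 11 4)(7 10 8 13)| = 24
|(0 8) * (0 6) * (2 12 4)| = |(0 8 6)(2 12 4)| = 3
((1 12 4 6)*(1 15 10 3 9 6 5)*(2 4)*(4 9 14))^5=(1 15 5 6 4 9 14 2 3 12 10)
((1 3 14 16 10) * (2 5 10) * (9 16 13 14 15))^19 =(1 9 5 3 16 10 15 2)(13 14)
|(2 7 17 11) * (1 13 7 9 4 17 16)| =|(1 13 7 16)(2 9 4 17 11)| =20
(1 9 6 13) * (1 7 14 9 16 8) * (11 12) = (1 16 8)(6 13 7 14 9)(11 12) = [0, 16, 2, 3, 4, 5, 13, 14, 1, 6, 10, 12, 11, 7, 9, 15, 8]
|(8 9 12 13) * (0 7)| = |(0 7)(8 9 12 13)| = 4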